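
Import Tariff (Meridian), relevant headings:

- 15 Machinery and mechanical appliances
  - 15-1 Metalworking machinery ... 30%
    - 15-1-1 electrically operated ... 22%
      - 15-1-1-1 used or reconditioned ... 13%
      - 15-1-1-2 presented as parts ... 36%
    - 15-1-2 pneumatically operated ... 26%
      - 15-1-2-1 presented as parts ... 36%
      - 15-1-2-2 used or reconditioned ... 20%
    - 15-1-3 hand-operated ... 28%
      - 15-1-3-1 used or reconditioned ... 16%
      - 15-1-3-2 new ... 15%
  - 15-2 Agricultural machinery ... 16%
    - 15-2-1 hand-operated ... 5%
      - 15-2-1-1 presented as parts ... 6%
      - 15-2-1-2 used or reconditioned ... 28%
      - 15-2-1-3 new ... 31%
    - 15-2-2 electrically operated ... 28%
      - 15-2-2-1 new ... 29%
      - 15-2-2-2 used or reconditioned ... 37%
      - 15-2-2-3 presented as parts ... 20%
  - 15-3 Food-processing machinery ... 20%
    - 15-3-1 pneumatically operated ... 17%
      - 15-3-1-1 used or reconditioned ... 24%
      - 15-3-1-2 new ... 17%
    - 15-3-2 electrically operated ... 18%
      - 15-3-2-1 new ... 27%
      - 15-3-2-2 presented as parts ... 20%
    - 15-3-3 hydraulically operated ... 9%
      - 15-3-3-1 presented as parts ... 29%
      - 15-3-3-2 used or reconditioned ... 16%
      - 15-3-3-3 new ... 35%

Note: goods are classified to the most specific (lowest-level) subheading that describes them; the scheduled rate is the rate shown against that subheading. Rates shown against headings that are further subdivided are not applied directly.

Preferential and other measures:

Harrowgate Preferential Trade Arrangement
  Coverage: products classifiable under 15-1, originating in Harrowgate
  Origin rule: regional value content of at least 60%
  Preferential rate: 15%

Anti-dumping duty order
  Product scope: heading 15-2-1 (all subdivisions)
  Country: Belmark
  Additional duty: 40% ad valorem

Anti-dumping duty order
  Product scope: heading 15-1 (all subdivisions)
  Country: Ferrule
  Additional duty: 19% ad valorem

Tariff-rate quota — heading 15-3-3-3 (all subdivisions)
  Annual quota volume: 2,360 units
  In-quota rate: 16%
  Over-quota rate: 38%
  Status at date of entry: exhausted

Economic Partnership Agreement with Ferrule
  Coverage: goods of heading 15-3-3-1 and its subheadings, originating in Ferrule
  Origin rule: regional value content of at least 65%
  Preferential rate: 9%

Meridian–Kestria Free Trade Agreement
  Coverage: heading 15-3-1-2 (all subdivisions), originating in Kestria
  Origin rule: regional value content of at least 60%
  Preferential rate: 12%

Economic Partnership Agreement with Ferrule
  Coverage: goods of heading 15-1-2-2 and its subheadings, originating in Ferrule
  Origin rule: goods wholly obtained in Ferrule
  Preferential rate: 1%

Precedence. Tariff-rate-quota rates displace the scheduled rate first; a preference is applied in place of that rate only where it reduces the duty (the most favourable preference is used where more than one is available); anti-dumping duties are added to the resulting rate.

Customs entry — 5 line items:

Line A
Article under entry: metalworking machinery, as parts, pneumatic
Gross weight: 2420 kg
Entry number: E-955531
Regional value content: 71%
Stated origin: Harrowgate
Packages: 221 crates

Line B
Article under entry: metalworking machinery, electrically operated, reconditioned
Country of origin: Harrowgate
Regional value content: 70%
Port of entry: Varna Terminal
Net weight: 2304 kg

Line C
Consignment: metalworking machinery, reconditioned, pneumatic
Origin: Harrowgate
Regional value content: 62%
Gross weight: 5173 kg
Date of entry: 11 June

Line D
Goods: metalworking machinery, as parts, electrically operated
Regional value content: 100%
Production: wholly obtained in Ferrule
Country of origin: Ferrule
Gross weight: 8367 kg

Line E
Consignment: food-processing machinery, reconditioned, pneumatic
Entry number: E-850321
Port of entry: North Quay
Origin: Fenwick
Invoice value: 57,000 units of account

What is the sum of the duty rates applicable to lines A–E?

Line A: metalworking → 15-1; pneumatic → 15-1-2; as parts → 15-1-2-1. Scheduled 36%. Harrowgate agreement on 15-1: RVC ≥ 60% → 15% available; preferential 15%. → 15%.
Line B: metalworking → 15-1; electrically operated → 15-1-1; reconditioned → 15-1-1-1. Scheduled 13%. Harrowgate agreement on 15-1: RVC ≥ 60% → 15% available; preference 15% not lower than 13% → no reduction. → 13%.
Line C: metalworking → 15-1; pneumatic → 15-1-2; reconditioned → 15-1-2-2. Scheduled 20%. Harrowgate agreement on 15-1: RVC ≥ 60% → 15% available; preferential 15%. → 15%.
Line D: metalworking → 15-1; electrically operated → 15-1-1; as parts → 15-1-1-2. Scheduled 36%. Ferrule agreement on 15-3-3-1: 15-1-1-2 not covered; Ferrule agreement on 15-1-2-2: 15-1-1-2 not covered; anti-dumping (Ferrule, 15-1): +19%; total 36% + 19% = 55%. → 55%.
Line E: food-processing → 15-3; pneumatic → 15-3-1; reconditioned → 15-3-1-1. Scheduled 24%. No special measure applies. → 24%.
Sum: 15% + 13% + 15% + 55% + 24% = 122%.

122%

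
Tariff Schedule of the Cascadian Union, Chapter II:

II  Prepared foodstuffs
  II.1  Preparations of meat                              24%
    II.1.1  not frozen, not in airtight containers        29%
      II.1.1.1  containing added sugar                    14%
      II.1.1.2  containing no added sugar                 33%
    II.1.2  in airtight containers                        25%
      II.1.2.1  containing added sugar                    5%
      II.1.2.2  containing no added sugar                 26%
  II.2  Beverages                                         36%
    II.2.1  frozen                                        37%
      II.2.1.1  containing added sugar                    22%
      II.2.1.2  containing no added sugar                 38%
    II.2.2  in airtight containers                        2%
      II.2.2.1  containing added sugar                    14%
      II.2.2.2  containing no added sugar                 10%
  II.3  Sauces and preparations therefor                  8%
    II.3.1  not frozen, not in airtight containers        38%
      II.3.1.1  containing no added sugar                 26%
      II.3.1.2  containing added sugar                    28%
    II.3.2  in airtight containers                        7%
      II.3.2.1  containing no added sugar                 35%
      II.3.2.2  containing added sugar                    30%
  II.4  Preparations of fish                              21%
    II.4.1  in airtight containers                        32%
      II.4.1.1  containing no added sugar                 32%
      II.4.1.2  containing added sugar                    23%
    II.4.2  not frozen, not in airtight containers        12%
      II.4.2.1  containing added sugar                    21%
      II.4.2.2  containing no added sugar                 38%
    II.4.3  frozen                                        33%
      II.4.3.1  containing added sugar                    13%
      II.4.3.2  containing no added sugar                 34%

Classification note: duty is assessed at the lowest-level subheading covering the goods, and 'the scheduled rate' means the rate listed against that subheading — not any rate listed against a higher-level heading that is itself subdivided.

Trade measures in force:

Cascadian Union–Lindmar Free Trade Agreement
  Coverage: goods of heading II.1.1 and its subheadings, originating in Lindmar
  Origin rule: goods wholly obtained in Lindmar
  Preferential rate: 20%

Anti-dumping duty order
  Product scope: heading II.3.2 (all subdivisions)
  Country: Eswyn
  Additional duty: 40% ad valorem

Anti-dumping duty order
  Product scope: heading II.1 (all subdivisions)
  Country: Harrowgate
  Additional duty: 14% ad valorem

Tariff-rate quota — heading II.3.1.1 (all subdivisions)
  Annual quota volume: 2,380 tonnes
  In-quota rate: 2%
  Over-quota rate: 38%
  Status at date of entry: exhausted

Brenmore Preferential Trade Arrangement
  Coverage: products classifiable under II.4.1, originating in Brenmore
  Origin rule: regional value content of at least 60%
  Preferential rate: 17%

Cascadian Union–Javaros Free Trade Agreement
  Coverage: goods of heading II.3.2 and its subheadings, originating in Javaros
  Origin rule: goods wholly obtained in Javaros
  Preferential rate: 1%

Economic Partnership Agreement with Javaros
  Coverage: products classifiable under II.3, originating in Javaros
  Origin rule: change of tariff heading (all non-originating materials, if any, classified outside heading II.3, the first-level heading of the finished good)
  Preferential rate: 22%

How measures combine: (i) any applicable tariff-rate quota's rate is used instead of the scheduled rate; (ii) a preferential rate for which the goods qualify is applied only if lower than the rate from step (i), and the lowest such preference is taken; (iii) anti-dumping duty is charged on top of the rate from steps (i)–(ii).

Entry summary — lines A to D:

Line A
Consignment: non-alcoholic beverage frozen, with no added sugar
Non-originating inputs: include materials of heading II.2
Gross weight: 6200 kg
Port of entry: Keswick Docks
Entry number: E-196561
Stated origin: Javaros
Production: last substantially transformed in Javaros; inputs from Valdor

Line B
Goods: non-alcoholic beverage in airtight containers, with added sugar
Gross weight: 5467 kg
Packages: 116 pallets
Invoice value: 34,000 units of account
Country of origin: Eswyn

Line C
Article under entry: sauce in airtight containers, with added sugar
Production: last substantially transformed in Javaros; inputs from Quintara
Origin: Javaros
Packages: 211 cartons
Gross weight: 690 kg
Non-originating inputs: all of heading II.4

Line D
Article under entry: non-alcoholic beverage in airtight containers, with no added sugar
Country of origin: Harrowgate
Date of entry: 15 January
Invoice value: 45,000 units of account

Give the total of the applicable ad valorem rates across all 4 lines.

Line A: non-alcoholic beverage → II.2; frozen → II.2.1; with no added sugar → II.2.1.2. Scheduled 38%. Javaros agreement on II.3.2: II.2.1.2 not covered; Javaros agreement on II.3: II.2.1.2 not covered. → 38%.
Line B: non-alcoholic beverage → II.2; in airtight containers → II.2.2; with added sugar → II.2.2.1. Scheduled 14%. No special measure applies. → 14%.
Line C: sauce → II.3; in airtight containers → II.3.2; with added sugar → II.3.2.2. Scheduled 30%. Javaros agreement on II.3.2: not wholly obtained; Javaros agreement on II.3: CTH met → 22% available; preferential 22%. → 22%.
Line D: non-alcoholic beverage → II.2; in airtight containers → II.2.2; with no added sugar → II.2.2.2. Scheduled 10%. No special measure applies. → 10%.
Sum: 38% + 14% + 22% + 10% = 84%.

84%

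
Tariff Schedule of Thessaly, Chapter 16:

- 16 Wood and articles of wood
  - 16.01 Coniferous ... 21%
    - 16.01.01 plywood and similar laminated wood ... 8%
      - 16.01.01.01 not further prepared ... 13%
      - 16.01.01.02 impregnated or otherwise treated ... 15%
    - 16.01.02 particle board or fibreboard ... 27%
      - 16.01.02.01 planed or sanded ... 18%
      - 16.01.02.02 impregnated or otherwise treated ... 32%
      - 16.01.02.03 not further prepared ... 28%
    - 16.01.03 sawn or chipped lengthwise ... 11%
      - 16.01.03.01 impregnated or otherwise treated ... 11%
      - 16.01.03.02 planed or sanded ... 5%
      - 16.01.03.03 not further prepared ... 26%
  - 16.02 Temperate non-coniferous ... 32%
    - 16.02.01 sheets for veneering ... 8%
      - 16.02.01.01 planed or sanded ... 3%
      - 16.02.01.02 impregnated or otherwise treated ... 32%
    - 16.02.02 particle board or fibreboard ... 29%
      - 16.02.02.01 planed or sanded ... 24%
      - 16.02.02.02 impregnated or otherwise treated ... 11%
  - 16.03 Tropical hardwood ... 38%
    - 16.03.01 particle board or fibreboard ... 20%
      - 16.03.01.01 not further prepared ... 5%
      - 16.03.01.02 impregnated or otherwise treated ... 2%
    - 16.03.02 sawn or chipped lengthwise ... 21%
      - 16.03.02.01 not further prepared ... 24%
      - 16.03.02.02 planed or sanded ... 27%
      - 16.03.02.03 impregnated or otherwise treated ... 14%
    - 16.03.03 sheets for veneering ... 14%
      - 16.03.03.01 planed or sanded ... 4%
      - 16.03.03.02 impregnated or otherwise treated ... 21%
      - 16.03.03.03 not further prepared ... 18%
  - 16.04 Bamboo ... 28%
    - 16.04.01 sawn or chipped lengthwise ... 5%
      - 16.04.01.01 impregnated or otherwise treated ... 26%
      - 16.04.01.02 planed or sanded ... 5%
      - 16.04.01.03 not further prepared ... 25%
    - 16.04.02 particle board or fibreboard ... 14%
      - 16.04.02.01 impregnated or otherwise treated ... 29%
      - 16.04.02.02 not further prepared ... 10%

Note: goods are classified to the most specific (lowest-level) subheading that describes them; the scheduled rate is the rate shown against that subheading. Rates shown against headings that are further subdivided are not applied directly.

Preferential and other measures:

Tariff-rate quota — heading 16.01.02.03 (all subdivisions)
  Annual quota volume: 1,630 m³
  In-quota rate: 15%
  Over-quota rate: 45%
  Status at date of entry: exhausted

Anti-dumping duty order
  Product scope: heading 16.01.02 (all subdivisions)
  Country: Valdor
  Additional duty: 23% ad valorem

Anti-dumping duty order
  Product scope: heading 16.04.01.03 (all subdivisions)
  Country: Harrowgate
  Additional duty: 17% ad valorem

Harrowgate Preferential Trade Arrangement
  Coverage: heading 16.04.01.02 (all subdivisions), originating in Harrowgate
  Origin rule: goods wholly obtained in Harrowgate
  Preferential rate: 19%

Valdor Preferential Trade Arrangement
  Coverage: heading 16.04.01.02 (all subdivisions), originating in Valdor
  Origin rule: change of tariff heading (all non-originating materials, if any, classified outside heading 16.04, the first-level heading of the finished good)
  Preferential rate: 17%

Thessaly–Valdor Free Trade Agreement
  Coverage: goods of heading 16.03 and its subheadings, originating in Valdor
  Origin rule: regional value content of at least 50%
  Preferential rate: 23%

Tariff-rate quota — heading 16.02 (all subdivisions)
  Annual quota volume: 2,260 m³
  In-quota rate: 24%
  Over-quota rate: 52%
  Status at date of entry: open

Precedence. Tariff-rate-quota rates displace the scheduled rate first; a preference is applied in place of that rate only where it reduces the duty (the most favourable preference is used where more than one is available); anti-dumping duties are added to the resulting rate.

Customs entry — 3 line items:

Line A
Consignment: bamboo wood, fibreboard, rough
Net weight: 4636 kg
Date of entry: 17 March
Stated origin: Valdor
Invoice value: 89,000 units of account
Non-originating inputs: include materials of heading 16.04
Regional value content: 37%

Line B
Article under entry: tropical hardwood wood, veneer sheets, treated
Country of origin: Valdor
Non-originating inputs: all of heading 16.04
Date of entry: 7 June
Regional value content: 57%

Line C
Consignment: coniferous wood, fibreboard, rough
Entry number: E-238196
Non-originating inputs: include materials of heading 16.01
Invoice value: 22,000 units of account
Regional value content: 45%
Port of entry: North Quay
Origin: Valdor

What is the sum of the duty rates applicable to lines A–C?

99%

Line A: bamboo → 16.04; fibreboard → 16.04.02; rough → 16.04.02.02. Scheduled 10%. Valdor agreement on 16.04.01.02: 16.04.02.02 not covered; Valdor agreement on 16.03: 16.04.02.02 not covered. → 10%.
Line B: tropical hardwood → 16.03; veneer sheets → 16.03.03; treated → 16.03.03.02. Scheduled 21%. Valdor agreement on 16.04.01.02: 16.03.03.02 not covered; Valdor agreement on 16.03: RVC ≥ 50% → 23% available; preference 23% not lower than 21% → no reduction. → 21%.
Line C: coniferous → 16.01; fibreboard → 16.01.02; rough → 16.01.02.03. Scheduled 28%. quota on 16.01.02.03 exhausted → over-quota 45%; Valdor agreement on 16.04.01.02: 16.01.02.03 not covered; Valdor agreement on 16.03: 16.01.02.03 not covered; anti-dumping (Valdor, 16.01.02): +23%; total 45% + 23% = 68%. → 68%.
Sum: 10% + 21% + 68% = 99%.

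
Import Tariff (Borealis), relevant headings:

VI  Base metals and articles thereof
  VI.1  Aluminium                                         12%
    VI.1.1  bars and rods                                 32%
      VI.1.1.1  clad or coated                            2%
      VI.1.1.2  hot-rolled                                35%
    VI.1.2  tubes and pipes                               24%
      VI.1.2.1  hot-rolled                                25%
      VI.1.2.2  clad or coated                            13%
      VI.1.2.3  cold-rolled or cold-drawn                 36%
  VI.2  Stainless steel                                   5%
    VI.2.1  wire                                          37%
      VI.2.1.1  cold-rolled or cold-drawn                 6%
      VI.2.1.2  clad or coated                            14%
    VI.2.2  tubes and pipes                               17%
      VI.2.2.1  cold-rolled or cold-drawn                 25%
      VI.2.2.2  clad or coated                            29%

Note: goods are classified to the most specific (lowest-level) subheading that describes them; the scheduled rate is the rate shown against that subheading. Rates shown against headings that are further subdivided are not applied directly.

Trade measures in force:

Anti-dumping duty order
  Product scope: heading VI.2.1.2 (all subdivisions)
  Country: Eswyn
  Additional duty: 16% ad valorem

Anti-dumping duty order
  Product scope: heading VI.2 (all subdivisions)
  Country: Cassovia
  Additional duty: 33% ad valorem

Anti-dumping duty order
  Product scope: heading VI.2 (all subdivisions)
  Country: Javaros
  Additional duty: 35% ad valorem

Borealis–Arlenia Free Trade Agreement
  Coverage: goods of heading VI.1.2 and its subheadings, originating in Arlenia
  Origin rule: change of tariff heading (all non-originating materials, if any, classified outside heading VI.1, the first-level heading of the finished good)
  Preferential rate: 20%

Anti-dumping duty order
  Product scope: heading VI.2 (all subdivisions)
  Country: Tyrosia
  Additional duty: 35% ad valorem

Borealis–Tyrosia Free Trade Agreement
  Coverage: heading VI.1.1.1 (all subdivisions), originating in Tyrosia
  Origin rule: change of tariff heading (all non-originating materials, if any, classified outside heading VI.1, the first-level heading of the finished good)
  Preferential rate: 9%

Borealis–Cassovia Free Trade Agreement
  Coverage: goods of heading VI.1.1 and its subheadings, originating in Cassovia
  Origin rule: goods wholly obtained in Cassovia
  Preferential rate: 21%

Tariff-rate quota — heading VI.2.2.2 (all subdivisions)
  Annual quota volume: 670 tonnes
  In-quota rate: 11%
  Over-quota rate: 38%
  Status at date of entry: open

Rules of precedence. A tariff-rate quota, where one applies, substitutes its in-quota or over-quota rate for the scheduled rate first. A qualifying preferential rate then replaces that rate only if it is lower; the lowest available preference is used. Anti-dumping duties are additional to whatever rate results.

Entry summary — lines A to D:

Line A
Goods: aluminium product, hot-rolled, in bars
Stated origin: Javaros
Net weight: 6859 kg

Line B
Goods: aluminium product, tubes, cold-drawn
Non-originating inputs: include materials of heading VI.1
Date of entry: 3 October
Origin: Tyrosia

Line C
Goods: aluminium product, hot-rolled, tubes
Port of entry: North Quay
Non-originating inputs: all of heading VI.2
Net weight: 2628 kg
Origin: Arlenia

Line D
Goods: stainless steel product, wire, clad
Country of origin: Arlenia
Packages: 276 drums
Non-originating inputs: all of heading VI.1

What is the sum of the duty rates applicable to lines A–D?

105%

Line A: aluminium → VI.1; in bars → VI.1.1; hot-rolled → VI.1.1.2. Scheduled 35%. No special measure applies. → 35%.
Line B: aluminium → VI.1; tubes → VI.1.2; cold-drawn → VI.1.2.3. Scheduled 36%. Tyrosia agreement on VI.1.1.1: VI.1.2.3 not covered. → 36%.
Line C: aluminium → VI.1; tubes → VI.1.2; hot-rolled → VI.1.2.1. Scheduled 25%. Arlenia agreement on VI.1.2: CTH met → 20% available; preferential 20%. → 20%.
Line D: stainless steel → VI.2; wire → VI.2.1; clad → VI.2.1.2. Scheduled 14%. Arlenia agreement on VI.1.2: VI.2.1.2 not covered. → 14%.
Sum: 35% + 36% + 20% + 14% = 105%.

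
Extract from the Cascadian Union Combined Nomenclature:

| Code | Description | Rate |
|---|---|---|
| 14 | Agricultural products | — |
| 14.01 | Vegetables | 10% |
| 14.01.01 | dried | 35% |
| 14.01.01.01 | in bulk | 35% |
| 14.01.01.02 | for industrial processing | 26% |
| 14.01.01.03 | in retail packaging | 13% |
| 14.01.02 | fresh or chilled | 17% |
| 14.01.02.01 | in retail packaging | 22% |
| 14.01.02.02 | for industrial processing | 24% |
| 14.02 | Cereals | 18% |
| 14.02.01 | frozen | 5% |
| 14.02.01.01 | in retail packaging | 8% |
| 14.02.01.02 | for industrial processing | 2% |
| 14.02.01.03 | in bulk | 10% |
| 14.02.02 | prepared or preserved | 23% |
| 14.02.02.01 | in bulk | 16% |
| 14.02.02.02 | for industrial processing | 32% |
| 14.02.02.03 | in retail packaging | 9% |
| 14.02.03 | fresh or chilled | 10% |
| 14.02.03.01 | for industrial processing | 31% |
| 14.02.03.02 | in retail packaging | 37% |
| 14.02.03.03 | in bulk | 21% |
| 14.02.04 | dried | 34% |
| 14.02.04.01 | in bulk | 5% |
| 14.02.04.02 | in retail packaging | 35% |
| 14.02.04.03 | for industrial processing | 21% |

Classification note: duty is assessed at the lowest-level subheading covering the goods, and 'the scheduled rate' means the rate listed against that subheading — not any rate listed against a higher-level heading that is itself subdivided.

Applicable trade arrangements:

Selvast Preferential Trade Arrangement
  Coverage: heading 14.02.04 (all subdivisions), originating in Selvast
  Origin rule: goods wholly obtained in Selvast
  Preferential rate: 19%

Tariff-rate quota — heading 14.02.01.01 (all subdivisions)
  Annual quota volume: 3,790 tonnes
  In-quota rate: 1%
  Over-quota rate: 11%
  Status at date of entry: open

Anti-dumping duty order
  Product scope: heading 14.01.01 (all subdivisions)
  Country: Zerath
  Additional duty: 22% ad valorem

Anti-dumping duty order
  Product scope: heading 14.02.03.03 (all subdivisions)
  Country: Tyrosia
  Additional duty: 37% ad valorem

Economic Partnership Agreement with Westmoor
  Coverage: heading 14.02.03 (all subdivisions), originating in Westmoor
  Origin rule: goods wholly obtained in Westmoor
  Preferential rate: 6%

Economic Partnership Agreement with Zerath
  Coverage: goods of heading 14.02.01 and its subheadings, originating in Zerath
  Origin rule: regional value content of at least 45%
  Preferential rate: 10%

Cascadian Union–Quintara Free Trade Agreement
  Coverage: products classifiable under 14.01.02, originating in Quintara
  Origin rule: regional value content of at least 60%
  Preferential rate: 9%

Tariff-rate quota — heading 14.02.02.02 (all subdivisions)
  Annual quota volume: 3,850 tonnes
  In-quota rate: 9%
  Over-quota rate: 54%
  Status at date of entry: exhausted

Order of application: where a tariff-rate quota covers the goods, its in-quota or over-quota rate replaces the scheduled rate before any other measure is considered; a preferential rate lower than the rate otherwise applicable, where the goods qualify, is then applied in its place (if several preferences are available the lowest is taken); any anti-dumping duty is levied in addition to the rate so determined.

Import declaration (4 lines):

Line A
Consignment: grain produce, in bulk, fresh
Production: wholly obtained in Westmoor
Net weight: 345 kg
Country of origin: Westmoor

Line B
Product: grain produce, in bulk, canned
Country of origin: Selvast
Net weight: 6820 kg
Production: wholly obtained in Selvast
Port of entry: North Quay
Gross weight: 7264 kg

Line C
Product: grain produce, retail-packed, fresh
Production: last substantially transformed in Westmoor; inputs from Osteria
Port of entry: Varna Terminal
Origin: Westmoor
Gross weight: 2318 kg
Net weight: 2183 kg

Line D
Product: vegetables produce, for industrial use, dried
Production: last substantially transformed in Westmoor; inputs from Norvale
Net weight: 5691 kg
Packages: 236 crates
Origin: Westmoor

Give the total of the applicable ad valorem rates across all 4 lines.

Line A: grain → 14.02; fresh → 14.02.03; in bulk → 14.02.03.03. Scheduled 21%. Westmoor agreement on 14.02.03: wholly obtained → 6% available; preferential 6%. → 6%.
Line B: grain → 14.02; canned → 14.02.02; in bulk → 14.02.02.01. Scheduled 16%. Selvast agreement on 14.02.04: 14.02.02.01 not covered. → 16%.
Line C: grain → 14.02; fresh → 14.02.03; retail-packed → 14.02.03.02. Scheduled 37%. Westmoor agreement on 14.02.03: not wholly obtained. → 37%.
Line D: vegetables → 14.01; dried → 14.01.01; for industrial use → 14.01.01.02. Scheduled 26%. Westmoor agreement on 14.02.03: 14.01.01.02 not covered. → 26%.
Sum: 6% + 16% + 37% + 26% = 85%.

85%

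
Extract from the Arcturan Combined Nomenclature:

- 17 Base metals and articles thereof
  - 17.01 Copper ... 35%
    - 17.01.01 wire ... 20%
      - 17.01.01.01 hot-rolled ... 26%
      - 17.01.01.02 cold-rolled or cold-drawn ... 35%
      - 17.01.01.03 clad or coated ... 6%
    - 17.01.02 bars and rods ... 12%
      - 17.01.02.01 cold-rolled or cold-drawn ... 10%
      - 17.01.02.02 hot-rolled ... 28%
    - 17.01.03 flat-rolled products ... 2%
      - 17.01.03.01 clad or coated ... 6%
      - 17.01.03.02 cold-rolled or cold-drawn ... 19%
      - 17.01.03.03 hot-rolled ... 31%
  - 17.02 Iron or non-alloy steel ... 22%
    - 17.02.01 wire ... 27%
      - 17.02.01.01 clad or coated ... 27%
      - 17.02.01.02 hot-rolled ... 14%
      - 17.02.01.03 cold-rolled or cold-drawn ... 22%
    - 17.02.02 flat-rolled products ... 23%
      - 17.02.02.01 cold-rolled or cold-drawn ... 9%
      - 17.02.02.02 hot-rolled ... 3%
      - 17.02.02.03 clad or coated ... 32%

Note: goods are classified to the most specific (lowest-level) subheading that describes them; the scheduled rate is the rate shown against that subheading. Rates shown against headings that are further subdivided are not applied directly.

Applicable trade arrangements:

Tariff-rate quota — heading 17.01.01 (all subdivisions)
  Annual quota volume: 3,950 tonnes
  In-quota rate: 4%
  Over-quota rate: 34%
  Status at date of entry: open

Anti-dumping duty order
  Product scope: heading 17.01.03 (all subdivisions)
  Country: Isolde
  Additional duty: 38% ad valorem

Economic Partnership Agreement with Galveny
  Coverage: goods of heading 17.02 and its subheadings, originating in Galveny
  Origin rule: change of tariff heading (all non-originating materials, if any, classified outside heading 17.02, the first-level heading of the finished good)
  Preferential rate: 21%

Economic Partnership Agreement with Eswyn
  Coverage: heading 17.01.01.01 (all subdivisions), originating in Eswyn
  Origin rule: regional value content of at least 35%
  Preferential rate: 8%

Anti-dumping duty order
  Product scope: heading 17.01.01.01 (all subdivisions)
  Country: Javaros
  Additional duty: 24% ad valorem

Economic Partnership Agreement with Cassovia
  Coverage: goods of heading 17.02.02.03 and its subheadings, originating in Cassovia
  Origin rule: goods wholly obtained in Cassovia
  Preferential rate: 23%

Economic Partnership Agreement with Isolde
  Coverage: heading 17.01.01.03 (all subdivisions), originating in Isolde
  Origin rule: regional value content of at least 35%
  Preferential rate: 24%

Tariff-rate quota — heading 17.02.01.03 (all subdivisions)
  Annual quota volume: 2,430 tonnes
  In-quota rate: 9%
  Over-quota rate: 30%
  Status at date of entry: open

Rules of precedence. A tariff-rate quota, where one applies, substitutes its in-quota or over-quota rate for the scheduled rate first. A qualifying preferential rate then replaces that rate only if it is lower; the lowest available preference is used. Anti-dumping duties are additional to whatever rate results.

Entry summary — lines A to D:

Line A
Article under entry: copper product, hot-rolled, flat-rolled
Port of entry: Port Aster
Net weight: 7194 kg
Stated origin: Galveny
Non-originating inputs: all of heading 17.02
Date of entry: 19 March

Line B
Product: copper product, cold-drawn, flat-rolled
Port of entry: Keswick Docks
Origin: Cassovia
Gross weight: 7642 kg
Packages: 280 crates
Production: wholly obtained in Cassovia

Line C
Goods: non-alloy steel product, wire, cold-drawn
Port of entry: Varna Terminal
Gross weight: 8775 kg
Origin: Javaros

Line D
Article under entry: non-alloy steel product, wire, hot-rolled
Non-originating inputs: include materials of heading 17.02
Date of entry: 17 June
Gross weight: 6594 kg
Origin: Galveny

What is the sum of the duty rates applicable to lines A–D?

73%

Line A: copper → 17.01; flat-rolled → 17.01.03; hot-rolled → 17.01.03.03. Scheduled 31%. Galveny agreement on 17.02: 17.01.03.03 not covered. → 31%.
Line B: copper → 17.01; flat-rolled → 17.01.03; cold-drawn → 17.01.03.02. Scheduled 19%. Cassovia agreement on 17.02.02.03: 17.01.03.02 not covered. → 19%.
Line C: non-alloy steel → 17.02; wire → 17.02.01; cold-drawn → 17.02.01.03. Scheduled 22%. quota on 17.02.01.03 open → in-quota 9%. → 9%.
Line D: non-alloy steel → 17.02; wire → 17.02.01; hot-rolled → 17.02.01.02. Scheduled 14%. Galveny agreement on 17.02: CTH not met. → 14%.
Sum: 31% + 19% + 9% + 14% = 73%.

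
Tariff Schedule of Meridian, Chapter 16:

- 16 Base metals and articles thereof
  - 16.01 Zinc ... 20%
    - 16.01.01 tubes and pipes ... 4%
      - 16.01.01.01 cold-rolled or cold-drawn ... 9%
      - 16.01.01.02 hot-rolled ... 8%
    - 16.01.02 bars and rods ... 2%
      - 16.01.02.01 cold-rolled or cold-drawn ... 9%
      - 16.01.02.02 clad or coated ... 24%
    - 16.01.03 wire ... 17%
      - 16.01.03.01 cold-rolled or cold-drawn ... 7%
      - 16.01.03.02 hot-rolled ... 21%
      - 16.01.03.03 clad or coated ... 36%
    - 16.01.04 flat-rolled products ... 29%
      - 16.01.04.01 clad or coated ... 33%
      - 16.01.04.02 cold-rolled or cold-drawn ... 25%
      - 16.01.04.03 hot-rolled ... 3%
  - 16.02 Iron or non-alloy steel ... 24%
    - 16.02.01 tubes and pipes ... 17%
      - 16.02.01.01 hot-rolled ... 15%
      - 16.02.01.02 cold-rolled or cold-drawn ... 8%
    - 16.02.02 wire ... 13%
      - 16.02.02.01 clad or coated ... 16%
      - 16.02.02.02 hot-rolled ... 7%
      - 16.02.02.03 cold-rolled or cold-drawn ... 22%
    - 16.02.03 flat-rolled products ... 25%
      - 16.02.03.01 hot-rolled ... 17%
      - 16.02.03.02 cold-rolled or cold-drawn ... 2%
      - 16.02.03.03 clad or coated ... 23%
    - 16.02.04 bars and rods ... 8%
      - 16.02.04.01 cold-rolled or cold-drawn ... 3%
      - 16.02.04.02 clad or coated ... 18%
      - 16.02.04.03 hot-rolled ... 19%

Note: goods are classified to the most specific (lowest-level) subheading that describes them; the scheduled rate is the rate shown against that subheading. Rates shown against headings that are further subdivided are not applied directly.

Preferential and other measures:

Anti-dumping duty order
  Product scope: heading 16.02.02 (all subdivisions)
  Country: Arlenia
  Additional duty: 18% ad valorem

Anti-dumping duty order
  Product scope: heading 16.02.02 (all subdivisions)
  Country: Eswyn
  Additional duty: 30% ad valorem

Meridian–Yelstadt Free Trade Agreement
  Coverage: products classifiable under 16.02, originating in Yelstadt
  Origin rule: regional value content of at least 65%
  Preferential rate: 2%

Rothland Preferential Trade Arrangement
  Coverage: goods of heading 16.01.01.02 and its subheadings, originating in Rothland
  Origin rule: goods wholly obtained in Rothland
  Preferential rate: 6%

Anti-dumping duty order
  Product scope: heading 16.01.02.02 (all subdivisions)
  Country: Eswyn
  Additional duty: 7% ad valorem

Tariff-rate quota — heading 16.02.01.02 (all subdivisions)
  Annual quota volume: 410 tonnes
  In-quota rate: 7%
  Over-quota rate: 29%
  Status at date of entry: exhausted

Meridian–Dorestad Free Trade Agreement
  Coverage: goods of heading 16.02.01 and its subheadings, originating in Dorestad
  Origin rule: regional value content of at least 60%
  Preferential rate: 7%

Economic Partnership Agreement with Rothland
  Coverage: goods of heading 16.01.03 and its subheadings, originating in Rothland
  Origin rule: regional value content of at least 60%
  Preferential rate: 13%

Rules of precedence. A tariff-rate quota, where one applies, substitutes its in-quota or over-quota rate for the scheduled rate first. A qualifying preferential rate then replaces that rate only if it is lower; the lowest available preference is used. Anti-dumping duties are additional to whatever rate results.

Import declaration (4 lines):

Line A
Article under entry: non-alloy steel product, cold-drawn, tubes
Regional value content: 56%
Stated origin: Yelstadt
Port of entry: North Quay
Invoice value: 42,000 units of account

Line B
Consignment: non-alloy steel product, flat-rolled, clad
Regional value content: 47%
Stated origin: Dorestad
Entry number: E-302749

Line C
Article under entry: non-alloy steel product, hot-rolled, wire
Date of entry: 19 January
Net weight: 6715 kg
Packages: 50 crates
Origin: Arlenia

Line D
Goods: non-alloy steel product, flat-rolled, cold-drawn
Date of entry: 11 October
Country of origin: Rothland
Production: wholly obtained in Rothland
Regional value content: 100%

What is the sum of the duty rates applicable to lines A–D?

79%

Line A: non-alloy steel → 16.02; tubes → 16.02.01; cold-drawn → 16.02.01.02. Scheduled 8%. quota on 16.02.01.02 exhausted → over-quota 29%; Yelstadt agreement on 16.02: RVC < 65%. → 29%.
Line B: non-alloy steel → 16.02; flat-rolled → 16.02.03; clad → 16.02.03.03. Scheduled 23%. Dorestad agreement on 16.02.01: 16.02.03.03 not covered. → 23%.
Line C: non-alloy steel → 16.02; wire → 16.02.02; hot-rolled → 16.02.02.02. Scheduled 7%. anti-dumping (Arlenia, 16.02.02): +18%; total 7% + 18% = 25%. → 25%.
Line D: non-alloy steel → 16.02; flat-rolled → 16.02.03; cold-drawn → 16.02.03.02. Scheduled 2%. Rothland agreement on 16.01.01.02: 16.02.03.02 not covered; Rothland agreement on 16.01.03: 16.02.03.02 not covered. → 2%.
Sum: 29% + 23% + 25% + 2% = 79%.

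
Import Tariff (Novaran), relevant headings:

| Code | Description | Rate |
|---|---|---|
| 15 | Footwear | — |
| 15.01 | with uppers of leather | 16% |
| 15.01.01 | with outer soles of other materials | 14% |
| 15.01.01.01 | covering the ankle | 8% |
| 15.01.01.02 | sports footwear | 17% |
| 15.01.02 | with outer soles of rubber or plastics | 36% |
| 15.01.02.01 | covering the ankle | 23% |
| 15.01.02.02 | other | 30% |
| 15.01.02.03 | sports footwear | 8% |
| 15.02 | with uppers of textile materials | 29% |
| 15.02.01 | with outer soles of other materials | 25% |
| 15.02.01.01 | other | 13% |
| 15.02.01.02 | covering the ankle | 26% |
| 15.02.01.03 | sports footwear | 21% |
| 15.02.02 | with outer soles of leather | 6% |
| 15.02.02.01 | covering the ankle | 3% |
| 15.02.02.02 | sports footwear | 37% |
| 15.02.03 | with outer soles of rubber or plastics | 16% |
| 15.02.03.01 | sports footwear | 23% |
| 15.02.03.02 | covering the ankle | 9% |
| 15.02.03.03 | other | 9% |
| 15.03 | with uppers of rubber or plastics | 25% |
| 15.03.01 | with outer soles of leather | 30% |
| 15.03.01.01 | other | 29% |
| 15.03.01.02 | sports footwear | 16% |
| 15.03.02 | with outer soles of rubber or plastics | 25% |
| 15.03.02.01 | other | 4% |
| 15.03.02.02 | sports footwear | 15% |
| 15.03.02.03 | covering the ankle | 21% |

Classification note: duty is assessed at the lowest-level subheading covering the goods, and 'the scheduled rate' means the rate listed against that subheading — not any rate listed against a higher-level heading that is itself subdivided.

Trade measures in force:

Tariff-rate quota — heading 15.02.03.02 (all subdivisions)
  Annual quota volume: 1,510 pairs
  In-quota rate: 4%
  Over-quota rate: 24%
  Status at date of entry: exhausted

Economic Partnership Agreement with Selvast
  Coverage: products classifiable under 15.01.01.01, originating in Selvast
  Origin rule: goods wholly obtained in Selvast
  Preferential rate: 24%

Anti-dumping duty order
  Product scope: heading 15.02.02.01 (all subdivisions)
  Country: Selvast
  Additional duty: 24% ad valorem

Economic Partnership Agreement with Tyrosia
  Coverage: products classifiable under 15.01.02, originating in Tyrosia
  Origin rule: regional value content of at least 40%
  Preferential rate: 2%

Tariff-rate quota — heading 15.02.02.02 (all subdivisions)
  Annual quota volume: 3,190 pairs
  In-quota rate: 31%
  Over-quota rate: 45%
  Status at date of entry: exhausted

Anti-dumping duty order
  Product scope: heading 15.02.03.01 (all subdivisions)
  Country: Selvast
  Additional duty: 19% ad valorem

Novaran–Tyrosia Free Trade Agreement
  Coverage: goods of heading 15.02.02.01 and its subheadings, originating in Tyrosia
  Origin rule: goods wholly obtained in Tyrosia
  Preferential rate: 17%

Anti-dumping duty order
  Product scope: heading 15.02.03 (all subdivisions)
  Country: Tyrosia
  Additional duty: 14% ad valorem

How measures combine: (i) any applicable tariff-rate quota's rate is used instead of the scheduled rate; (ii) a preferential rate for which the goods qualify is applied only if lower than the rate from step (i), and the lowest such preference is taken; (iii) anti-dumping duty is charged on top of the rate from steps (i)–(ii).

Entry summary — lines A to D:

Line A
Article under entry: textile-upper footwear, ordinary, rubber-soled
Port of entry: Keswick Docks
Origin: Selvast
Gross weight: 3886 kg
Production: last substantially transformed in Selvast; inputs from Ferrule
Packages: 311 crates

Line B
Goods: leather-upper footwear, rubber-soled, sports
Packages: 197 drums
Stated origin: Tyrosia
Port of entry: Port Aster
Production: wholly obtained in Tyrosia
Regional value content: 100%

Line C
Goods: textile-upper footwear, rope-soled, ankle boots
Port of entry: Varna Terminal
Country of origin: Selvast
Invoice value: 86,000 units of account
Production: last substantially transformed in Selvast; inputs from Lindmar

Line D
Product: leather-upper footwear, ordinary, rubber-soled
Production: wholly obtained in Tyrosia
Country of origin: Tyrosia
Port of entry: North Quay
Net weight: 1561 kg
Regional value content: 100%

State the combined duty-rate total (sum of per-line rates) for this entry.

Line A: textile-upper → 15.02; rubber-soled → 15.02.03; ordinary → 15.02.03.03. Scheduled 9%. Selvast agreement on 15.01.01.01: 15.02.03.03 not covered. → 9%.
Line B: leather-upper → 15.01; rubber-soled → 15.01.02; sports → 15.01.02.03. Scheduled 8%. Tyrosia agreement on 15.01.02: RVC ≥ 40% → 2% available; Tyrosia agreement on 15.02.02.01: 15.01.02.03 not covered; preferential 2%. → 2%.
Line C: textile-upper → 15.02; rope-soled → 15.02.01; ankle boots → 15.02.01.02. Scheduled 26%. Selvast agreement on 15.01.01.01: 15.02.01.02 not covered. → 26%.
Line D: leather-upper → 15.01; rubber-soled → 15.01.02; ordinary → 15.01.02.02. Scheduled 30%. Tyrosia agreement on 15.01.02: RVC ≥ 40% → 2% available; Tyrosia agreement on 15.02.02.01: 15.01.02.02 not covered; preferential 2%. → 2%.
Sum: 9% + 2% + 26% + 2% = 39%.

39%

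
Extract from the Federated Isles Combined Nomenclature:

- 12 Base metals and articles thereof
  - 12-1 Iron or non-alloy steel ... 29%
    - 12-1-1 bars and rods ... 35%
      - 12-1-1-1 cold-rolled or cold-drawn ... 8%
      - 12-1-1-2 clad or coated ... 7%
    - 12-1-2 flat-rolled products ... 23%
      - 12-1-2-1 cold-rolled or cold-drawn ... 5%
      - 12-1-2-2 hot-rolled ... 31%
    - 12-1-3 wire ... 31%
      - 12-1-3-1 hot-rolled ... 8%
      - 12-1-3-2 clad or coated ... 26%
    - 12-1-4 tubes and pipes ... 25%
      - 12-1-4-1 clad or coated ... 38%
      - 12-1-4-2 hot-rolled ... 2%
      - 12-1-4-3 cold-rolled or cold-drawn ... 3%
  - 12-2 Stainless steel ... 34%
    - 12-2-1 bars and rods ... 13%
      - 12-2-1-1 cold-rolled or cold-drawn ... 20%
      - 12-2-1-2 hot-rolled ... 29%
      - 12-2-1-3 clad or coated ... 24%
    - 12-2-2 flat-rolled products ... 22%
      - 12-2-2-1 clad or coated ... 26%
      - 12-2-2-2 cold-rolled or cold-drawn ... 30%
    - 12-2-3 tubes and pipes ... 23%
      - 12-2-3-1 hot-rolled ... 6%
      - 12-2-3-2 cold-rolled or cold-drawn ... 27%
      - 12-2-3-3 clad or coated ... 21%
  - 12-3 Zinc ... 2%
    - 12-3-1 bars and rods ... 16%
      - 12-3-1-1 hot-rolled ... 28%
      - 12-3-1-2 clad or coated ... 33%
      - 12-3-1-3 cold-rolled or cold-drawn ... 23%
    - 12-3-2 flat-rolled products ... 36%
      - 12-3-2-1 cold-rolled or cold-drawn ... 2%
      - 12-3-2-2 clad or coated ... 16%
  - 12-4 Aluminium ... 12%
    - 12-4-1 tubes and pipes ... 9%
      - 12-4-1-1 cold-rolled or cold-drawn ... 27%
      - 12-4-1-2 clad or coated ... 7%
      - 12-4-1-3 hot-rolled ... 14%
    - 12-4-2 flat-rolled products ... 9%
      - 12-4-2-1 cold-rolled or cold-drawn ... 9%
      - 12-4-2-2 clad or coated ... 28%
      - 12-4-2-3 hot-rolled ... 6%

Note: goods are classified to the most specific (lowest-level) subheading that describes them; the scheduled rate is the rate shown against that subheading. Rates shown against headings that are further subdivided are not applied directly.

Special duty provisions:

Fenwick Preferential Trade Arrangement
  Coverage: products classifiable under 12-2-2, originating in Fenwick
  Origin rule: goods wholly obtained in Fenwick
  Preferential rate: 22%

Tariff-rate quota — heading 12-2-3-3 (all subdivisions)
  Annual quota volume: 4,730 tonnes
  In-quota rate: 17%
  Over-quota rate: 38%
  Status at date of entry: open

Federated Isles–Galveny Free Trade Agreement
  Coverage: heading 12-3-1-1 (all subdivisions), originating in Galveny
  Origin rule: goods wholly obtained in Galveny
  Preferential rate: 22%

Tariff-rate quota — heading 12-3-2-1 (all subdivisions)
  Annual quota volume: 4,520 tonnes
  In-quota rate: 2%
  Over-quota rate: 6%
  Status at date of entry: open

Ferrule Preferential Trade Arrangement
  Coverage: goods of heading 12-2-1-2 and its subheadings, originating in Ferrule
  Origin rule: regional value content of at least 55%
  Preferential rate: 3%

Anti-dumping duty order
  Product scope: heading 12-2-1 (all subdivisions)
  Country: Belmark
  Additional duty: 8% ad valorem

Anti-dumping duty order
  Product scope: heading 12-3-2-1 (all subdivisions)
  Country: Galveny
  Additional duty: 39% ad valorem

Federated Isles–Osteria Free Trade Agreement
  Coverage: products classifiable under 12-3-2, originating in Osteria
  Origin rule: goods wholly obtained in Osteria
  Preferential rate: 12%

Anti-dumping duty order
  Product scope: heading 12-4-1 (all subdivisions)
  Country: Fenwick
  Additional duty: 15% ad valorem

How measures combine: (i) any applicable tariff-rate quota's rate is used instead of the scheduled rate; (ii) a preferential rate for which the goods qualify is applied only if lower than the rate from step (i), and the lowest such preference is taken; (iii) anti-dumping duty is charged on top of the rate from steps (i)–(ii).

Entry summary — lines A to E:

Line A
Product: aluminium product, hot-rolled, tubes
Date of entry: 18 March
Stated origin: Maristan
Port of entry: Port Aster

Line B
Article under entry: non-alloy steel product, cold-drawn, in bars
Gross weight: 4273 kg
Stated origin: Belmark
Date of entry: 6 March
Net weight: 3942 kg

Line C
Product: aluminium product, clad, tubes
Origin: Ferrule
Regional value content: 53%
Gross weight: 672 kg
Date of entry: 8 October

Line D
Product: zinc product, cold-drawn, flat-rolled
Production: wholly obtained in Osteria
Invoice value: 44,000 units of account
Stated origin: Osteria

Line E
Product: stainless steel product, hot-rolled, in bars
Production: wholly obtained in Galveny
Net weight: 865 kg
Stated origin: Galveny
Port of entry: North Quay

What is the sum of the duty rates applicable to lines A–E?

60%

Line A: aluminium → 12-4; tubes → 12-4-1; hot-rolled → 12-4-1-3. Scheduled 14%. No special measure applies. → 14%.
Line B: non-alloy steel → 12-1; in bars → 12-1-1; cold-drawn → 12-1-1-1. Scheduled 8%. No special measure applies. → 8%.
Line C: aluminium → 12-4; tubes → 12-4-1; clad → 12-4-1-2. Scheduled 7%. Ferrule agreement on 12-2-1-2: 12-4-1-2 not covered. → 7%.
Line D: zinc → 12-3; flat-rolled → 12-3-2; cold-drawn → 12-3-2-1. Scheduled 2%. quota on 12-3-2-1 open → in-quota 2%; Osteria agreement on 12-3-2: wholly obtained → 12% available; preference 12% not lower than 2% → no reduction. → 2%.
Line E: stainless steel → 12-2; in bars → 12-2-1; hot-rolled → 12-2-1-2. Scheduled 29%. Galveny agreement on 12-3-1-1: 12-2-1-2 not covered. → 29%.
Sum: 14% + 8% + 7% + 2% + 29% = 60%.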